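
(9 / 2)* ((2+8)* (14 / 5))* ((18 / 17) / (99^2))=28 / 2057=0.01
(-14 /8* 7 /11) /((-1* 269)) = 49 /11836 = 0.00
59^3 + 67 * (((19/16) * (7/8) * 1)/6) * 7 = 157793449/768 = 205460.22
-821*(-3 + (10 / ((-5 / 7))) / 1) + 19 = 13976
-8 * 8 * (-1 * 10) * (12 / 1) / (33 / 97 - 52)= -744960 / 5011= -148.66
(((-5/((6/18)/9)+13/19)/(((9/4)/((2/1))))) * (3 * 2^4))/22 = -14848/57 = -260.49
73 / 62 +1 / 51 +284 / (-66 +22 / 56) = -18191179 / 5808594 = -3.13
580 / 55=116 / 11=10.55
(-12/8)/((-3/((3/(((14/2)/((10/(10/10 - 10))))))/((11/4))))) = -20/231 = -0.09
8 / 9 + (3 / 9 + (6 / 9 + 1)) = 26 / 9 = 2.89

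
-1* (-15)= 15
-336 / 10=-168 / 5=-33.60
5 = 5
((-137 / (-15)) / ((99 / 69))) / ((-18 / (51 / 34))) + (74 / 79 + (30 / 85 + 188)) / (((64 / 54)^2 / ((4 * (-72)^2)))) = 2794340.61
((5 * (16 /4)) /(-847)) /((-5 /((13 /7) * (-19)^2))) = 18772 /5929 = 3.17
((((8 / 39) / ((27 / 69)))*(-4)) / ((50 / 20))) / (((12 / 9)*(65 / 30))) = -736 / 2535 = -0.29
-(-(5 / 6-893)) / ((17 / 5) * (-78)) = 26765 / 7956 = 3.36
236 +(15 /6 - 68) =170.50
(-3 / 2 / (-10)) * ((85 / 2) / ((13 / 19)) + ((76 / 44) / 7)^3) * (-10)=-2212437387 / 23739716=-93.20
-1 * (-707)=707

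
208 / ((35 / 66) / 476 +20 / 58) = 27071616 / 45025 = 601.26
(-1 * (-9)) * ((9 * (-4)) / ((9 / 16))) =-576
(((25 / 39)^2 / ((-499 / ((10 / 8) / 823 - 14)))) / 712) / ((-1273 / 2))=-9600625 / 377438965423728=-0.00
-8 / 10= -4 / 5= -0.80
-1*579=-579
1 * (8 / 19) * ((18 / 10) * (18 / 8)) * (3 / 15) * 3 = 486 / 475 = 1.02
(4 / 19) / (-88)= -1 / 418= -0.00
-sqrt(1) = -1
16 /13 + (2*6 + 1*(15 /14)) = 2603 /182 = 14.30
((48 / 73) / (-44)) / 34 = -6 / 13651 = -0.00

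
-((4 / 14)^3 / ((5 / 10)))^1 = -16 / 343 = -0.05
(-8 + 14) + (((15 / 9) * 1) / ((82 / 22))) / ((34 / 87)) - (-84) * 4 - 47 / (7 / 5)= 3020811 / 9758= 309.57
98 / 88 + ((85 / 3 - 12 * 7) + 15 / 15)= -7069 / 132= -53.55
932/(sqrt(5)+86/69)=-5530488/16409+4437252 * sqrt(5)/16409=267.63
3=3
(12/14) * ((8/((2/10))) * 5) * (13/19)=15600/133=117.29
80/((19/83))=6640/19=349.47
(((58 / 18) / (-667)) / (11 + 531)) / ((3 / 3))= -1 / 112194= -0.00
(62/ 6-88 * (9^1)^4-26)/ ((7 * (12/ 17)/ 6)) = -701108.74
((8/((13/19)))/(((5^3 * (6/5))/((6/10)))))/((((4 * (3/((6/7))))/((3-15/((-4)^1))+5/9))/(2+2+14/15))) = 184889/1535625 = 0.12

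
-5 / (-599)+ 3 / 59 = 2092 / 35341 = 0.06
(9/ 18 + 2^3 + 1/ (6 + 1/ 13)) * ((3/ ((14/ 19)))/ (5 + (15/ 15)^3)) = 26011/ 4424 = 5.88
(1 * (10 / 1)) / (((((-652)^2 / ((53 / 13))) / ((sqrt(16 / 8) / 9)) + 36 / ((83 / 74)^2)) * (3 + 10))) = 0.00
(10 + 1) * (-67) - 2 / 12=-4423 / 6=-737.17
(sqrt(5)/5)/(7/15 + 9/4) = 12 * sqrt(5)/163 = 0.16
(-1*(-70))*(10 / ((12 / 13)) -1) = 2065 / 3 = 688.33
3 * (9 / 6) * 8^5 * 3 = 442368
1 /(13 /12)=12 /13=0.92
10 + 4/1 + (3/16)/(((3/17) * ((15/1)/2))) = 1697/120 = 14.14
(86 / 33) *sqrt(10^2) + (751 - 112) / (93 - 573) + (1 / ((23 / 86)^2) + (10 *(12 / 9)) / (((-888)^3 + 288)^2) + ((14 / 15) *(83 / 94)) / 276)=9733895289915737887250881 / 251434532694619761632640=38.71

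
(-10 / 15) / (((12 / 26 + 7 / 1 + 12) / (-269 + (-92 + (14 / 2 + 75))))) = 2418 / 253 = 9.56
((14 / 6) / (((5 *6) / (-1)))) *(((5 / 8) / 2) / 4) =-7 / 1152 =-0.01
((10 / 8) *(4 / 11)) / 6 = 5 / 66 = 0.08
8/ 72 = 1/ 9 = 0.11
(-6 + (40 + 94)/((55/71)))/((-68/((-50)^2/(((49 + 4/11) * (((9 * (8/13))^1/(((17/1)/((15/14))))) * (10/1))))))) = -522340/14661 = -35.63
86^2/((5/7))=51772/5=10354.40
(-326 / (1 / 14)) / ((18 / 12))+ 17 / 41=-374197 / 123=-3042.25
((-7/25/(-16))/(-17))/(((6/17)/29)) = -203/2400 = -0.08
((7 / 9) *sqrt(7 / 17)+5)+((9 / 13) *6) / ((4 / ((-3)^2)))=7 *sqrt(119) / 153+373 / 26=14.85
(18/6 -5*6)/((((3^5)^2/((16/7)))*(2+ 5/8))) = -128/321489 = -0.00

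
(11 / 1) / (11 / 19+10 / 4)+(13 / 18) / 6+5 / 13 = 5725 / 1404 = 4.08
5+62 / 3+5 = 92 / 3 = 30.67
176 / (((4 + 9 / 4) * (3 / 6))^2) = 11264 / 625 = 18.02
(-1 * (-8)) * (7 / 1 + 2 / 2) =64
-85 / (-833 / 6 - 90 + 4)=510 / 1349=0.38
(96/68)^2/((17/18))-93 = -446541/4913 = -90.89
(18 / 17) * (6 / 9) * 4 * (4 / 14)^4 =768 / 40817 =0.02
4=4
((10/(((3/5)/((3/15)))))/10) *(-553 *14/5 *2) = -15484/15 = -1032.27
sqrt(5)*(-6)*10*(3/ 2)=-90*sqrt(5)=-201.25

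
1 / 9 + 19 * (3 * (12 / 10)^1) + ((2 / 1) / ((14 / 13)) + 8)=24686 / 315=78.37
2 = 2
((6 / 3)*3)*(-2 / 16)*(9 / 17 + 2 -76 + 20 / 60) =1865 / 34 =54.85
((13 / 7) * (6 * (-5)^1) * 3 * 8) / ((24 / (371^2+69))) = -53706900 / 7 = -7672414.29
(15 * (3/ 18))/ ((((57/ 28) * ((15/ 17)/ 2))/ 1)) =476/ 171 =2.78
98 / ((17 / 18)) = 1764 / 17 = 103.76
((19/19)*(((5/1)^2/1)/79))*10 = 250/79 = 3.16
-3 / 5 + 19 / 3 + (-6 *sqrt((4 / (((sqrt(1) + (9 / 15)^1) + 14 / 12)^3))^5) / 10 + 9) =221 / 15-419904000000 *sqrt(2490) / 2252292232139041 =14.72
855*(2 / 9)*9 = 1710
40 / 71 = 0.56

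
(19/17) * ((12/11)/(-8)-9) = -3819/374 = -10.21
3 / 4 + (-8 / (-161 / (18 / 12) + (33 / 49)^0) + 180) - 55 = 160553 / 1276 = 125.83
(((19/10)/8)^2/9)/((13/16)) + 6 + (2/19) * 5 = 5810059/889200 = 6.53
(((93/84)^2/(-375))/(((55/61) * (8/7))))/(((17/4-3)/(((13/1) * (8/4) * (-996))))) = 63252059/962500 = 65.72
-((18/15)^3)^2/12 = -3888/15625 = -0.25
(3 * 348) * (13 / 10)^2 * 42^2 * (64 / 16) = 311233104 / 25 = 12449324.16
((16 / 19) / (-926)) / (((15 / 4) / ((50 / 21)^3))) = -0.00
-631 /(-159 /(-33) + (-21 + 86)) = -6941 /768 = -9.04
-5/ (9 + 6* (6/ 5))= -25/ 81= -0.31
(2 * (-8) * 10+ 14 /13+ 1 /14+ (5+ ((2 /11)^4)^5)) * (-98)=131863708256746288387574583 /8745749934123280119613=15077.46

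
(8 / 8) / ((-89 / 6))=-6 / 89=-0.07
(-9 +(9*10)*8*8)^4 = 1093889542148001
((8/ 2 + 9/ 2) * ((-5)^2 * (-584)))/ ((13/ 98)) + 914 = -12149918/ 13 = -934609.08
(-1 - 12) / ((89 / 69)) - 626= -56611 / 89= -636.08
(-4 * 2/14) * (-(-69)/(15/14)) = -184/5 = -36.80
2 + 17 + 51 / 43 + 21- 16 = 1083 / 43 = 25.19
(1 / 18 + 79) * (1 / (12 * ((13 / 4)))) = 1423 / 702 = 2.03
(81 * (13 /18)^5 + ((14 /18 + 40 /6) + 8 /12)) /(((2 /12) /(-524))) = -73426679 /972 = -75541.85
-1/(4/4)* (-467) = 467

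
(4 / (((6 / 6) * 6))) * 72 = 48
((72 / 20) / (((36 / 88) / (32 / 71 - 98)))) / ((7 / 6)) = -1828464 / 2485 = -735.80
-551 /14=-39.36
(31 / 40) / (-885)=-31 / 35400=-0.00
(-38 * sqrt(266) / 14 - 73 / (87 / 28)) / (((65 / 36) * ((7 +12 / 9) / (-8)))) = 588672 / 47125 +16416 * sqrt(266) / 11375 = 36.03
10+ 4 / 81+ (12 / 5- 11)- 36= -13993 / 405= -34.55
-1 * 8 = -8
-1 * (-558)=558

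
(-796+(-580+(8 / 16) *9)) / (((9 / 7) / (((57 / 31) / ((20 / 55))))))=-5393.83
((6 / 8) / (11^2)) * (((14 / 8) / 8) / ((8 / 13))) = 0.00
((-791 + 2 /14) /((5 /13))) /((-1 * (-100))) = -17992 /875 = -20.56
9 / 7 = 1.29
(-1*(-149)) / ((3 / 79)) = 11771 / 3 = 3923.67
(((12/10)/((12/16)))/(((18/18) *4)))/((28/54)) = 27/35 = 0.77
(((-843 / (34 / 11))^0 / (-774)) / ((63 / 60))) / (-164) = 5 / 666414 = 0.00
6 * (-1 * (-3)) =18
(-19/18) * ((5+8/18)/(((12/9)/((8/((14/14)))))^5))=-44688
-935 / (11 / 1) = -85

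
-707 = -707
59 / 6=9.83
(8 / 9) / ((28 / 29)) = 58 / 63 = 0.92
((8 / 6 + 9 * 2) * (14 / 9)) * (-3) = -812 / 9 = -90.22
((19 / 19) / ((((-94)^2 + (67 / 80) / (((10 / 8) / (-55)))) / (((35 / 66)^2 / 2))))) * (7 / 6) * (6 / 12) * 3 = 42875 / 1533163896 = 0.00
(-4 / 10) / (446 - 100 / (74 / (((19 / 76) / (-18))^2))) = -191808 / 213865795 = -0.00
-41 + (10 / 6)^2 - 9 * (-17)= 1033 / 9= 114.78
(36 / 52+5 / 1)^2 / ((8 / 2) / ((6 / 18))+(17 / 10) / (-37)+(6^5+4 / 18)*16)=18235080 / 70026320663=0.00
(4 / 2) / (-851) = -2 / 851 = -0.00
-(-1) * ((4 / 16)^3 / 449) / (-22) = -1 / 632192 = -0.00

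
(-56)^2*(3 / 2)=4704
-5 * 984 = -4920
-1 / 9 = -0.11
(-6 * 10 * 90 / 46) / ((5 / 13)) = -7020 / 23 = -305.22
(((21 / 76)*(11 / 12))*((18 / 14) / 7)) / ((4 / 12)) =297 / 2128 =0.14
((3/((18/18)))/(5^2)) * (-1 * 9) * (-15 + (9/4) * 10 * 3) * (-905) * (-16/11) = -74637.82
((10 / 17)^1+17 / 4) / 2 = 329 / 136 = 2.42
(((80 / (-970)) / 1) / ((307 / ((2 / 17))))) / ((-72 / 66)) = 44 / 1518729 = 0.00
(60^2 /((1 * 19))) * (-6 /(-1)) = 21600 /19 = 1136.84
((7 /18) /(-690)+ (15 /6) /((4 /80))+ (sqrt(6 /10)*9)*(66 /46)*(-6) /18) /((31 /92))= 620993 /4185 - 396*sqrt(15) /155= 138.49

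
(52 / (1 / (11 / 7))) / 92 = 0.89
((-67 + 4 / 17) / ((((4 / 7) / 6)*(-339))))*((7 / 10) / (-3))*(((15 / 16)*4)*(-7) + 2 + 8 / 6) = 3058825 / 276624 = 11.06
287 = 287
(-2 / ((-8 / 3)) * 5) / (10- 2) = 0.47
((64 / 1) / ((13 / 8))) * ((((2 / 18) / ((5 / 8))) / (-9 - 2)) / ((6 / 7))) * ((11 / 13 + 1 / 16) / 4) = -1568 / 9295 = -0.17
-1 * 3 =-3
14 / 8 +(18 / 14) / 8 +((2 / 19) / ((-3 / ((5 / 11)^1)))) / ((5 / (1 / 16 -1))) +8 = 58015 / 5852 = 9.91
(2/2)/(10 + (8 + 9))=1/27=0.04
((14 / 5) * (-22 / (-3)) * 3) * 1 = 308 / 5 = 61.60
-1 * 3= -3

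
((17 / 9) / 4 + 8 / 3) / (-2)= -113 / 72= -1.57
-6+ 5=-1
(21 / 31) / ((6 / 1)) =7 / 62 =0.11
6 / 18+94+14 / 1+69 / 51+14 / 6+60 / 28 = 40756 / 357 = 114.16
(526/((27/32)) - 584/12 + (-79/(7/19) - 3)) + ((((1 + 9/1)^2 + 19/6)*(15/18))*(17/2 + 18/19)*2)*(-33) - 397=-770565841/14364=-53645.63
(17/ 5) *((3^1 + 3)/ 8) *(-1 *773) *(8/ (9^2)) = -26282/ 135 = -194.68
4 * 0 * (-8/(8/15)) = 0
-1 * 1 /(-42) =1 /42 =0.02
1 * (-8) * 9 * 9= -648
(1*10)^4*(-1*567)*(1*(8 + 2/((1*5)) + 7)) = -87318000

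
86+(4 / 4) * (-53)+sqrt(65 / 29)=sqrt(1885) / 29+33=34.50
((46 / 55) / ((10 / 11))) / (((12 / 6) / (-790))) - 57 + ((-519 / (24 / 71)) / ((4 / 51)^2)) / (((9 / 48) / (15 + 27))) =-1118191313 / 20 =-55909565.65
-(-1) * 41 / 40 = 41 / 40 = 1.02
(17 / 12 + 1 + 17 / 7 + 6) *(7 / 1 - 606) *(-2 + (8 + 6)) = -545689 / 7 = -77955.57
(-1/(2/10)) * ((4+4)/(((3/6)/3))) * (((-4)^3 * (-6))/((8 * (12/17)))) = -16320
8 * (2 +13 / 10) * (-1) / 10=-66 / 25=-2.64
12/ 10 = 6/ 5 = 1.20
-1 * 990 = -990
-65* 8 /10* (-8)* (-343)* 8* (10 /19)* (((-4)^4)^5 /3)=-12550969211528151040 /57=-220192442307511421.75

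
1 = 1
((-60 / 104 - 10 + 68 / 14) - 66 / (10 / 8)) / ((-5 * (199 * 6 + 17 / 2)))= 53253 / 5471375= 0.01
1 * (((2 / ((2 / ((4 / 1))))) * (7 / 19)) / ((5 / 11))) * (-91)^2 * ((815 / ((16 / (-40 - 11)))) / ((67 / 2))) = -5300676381 / 2546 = -2081962.44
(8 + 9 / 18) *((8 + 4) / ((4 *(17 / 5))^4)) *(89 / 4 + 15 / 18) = 173125 / 2515456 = 0.07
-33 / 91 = -0.36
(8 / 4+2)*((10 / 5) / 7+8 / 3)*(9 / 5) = 744 / 35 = 21.26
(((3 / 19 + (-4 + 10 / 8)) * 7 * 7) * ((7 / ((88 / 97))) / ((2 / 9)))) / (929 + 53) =-58989483 / 13135232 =-4.49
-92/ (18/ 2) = -92/ 9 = -10.22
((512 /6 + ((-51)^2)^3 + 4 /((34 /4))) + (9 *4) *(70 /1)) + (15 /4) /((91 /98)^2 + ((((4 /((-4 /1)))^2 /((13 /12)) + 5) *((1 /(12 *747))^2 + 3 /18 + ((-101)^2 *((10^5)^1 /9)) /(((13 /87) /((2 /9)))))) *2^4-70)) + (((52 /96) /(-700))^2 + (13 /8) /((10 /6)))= 224360331761843527955684896374994047573589 /12750433560852058777235725440000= 17596290407.78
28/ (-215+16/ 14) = -196/ 1497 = -0.13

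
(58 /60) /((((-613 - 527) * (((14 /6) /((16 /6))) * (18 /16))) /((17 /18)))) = -1972 /2423925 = -0.00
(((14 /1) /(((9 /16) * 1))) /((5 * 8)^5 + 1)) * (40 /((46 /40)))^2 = 143360000 /487526404761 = 0.00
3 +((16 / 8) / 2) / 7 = 22 / 7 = 3.14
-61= -61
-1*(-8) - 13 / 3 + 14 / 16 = 109 / 24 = 4.54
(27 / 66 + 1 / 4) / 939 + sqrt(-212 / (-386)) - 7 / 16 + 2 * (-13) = -4369051 / 165264 + sqrt(20458) / 193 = -25.70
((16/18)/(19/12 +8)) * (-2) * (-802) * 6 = 892.66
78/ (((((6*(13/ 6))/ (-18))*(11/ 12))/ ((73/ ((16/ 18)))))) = -106434/ 11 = -9675.82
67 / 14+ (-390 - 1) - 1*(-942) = 7781 / 14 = 555.79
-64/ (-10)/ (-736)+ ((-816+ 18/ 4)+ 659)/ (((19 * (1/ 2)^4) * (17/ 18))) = -135.98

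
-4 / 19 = -0.21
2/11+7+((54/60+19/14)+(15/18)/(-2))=41683/4620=9.02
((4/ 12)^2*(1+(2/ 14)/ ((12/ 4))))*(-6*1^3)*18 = -88/ 7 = -12.57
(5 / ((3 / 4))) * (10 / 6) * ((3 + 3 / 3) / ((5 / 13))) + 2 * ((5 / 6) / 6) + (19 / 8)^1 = 2837 / 24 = 118.21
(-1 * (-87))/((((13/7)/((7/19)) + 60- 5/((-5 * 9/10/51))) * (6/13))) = 55419/35782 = 1.55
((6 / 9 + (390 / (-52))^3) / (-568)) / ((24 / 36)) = 10109 / 9088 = 1.11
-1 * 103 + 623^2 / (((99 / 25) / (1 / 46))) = 9234163 / 4554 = 2027.70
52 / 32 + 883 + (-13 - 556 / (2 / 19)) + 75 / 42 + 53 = -4355.59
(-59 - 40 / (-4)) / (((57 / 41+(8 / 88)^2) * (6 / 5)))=-1215445 / 41628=-29.20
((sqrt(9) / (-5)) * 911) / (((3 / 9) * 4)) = -8199 / 20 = -409.95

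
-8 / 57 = -0.14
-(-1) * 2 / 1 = 2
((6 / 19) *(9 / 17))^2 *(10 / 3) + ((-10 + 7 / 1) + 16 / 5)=152929 / 521645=0.29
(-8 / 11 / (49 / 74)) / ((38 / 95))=-1480 / 539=-2.75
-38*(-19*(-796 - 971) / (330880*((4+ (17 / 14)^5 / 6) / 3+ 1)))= -96488701281 / 62061882025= -1.55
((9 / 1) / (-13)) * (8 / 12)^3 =-8 / 39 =-0.21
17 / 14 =1.21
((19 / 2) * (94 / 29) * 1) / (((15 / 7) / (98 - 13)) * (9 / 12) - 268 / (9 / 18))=-425068 / 7398683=-0.06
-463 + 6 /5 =-2309 /5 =-461.80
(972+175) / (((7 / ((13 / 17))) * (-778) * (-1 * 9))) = 14911 / 833238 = 0.02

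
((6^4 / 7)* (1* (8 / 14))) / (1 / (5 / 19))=27.84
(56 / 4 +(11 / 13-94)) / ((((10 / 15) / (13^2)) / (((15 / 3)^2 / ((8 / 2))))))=-1003275 / 8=-125409.38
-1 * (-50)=50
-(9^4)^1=-6561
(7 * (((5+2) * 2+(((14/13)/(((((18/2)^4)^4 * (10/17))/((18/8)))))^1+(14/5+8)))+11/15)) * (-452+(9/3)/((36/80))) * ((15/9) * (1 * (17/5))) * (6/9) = -108653051609356498706924/361338936826108995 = -300695.66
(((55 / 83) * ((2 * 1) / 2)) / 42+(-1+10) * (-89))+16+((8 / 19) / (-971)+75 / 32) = -805346433403 / 1029011424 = -782.64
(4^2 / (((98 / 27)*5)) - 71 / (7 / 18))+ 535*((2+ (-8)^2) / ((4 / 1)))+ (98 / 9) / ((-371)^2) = 107101617587 / 12387690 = 8645.81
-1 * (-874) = 874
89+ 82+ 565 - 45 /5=727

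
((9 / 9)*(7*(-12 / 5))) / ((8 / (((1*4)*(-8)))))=336 / 5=67.20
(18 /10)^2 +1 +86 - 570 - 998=-36944 /25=-1477.76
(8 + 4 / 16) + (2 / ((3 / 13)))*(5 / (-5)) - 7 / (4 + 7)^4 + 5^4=109734211 / 175692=624.58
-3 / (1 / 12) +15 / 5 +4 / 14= -229 / 7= -32.71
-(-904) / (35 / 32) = 28928 / 35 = 826.51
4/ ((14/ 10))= 20/ 7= 2.86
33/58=0.57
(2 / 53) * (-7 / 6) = -7 / 159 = -0.04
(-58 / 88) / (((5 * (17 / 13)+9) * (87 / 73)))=-949 / 26664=-0.04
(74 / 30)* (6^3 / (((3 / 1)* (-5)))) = -888 / 25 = -35.52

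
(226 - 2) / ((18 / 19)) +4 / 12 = 2131 / 9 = 236.78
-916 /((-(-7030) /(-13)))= 5954 /3515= 1.69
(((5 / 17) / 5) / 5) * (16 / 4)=4 / 85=0.05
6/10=3/5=0.60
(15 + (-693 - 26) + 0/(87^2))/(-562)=1.25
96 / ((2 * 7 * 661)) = 48 / 4627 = 0.01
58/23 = 2.52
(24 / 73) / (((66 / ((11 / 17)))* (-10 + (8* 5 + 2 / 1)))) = 1 / 9928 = 0.00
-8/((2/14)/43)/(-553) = 344/79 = 4.35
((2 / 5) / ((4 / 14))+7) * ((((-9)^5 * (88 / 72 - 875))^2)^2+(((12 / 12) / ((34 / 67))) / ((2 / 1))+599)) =10120043464726472340608008479199947 / 170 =59529667439567484356517700000000.00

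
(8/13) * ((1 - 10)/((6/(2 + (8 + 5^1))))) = -180/13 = -13.85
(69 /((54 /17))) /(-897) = -17 /702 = -0.02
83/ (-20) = -83/ 20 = -4.15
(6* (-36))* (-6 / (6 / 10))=2160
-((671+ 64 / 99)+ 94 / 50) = -1666978 / 2475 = -673.53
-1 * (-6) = 6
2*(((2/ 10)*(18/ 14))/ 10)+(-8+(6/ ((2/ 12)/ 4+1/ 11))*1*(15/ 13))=100717/ 2275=44.27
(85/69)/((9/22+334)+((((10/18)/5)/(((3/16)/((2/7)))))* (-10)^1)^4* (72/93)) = 8218792342530/2273532031996327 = 0.00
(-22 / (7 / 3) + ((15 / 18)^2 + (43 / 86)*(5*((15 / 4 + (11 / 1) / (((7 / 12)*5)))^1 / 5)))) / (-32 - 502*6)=12533 / 7670880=0.00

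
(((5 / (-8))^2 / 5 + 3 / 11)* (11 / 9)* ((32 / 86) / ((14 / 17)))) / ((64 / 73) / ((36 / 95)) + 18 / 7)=306527 / 7728304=0.04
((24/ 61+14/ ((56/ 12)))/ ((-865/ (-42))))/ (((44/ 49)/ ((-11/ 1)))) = -213003/ 105530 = -2.02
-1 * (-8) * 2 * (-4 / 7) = -64 / 7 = -9.14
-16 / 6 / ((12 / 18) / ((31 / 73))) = -124 / 73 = -1.70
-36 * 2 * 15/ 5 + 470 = 254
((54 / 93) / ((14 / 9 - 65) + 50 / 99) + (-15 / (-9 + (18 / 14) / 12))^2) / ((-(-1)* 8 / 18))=5660519103 / 887124086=6.38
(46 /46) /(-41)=-1 /41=-0.02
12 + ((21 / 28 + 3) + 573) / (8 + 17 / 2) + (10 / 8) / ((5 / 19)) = 2275 / 44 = 51.70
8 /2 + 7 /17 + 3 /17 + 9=231 /17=13.59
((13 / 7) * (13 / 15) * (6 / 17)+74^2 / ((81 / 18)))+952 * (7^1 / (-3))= -5375758 / 5355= -1003.88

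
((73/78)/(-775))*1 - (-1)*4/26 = 9227/60450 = 0.15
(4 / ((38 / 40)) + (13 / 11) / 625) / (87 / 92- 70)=-50622724 / 829860625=-0.06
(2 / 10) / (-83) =-1 / 415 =-0.00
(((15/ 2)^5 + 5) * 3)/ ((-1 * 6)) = -759535/ 64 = -11867.73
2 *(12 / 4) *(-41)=-246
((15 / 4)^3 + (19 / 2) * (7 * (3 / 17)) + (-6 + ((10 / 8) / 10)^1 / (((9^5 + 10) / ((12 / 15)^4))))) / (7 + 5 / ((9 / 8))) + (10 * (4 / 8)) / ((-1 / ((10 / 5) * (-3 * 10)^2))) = -361235901935277 / 40160120000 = -8994.89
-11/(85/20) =-44/17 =-2.59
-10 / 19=-0.53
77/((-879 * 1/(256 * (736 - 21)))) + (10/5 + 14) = -14080016/879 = -16018.22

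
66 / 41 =1.61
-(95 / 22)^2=-9025 / 484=-18.65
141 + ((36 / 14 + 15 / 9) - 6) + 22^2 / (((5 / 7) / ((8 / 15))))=262828 / 525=500.62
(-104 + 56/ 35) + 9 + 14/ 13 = -6001/ 65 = -92.32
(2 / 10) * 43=43 / 5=8.60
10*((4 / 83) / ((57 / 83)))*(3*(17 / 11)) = 680 / 209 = 3.25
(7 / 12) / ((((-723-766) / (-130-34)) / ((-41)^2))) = 482447 / 4467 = 108.00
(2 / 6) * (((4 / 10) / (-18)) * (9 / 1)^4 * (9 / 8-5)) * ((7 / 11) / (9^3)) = 217 / 1320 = 0.16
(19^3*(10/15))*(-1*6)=-27436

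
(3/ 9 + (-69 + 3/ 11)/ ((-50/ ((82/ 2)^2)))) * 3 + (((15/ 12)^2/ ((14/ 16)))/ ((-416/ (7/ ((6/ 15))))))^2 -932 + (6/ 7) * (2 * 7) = 4578454130859/ 761446400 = 6012.84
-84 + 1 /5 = -419 /5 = -83.80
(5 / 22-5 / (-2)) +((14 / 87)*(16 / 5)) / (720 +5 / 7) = 65854498 / 24140325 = 2.73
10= 10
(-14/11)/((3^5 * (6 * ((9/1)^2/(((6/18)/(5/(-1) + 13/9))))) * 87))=0.00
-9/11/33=-3/121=-0.02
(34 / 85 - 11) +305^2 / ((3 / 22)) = 10232591 / 15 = 682172.73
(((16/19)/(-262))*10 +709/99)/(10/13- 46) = -0.16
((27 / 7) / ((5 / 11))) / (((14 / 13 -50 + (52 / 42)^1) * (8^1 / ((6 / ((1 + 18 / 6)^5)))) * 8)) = -0.00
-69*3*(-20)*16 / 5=13248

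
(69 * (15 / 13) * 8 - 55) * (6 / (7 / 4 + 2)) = 12104 / 13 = 931.08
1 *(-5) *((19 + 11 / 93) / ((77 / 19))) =-24130 / 1023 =-23.59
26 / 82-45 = -1832 / 41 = -44.68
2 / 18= 1 / 9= 0.11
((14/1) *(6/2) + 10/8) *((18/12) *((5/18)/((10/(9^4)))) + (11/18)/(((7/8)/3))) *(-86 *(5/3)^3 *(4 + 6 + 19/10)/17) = -8606737025/2592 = -3320500.40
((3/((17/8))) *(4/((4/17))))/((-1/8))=-192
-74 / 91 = -0.81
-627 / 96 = -6.53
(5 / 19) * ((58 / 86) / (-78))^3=-121945 / 716873911416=-0.00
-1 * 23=-23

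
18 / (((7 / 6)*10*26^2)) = 0.00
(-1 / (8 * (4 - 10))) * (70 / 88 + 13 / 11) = 29 / 704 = 0.04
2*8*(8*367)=46976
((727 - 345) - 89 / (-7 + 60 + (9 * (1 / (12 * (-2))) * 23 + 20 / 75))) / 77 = 2035694 / 412489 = 4.94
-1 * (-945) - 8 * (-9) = 1017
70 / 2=35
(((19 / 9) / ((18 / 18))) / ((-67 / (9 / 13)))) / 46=-19 / 40066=-0.00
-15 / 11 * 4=-60 / 11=-5.45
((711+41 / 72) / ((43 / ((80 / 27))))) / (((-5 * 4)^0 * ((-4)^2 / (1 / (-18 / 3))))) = -256165 / 501552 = -0.51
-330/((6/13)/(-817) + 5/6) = -21029580/53069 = -396.27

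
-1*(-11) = 11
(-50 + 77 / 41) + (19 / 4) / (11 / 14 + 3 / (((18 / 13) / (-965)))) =-346404131 / 7198124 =-48.12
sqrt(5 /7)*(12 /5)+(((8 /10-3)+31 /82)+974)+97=1071.21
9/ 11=0.82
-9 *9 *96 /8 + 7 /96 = -93305 /96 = -971.93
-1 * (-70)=70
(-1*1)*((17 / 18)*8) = -68 / 9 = -7.56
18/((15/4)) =24/5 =4.80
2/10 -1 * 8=-39/5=-7.80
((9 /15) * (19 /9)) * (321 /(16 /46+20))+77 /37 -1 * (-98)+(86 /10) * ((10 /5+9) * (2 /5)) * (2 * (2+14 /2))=346832363 /432900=801.18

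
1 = 1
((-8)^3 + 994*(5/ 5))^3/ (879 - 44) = 111980168/ 835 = 134107.99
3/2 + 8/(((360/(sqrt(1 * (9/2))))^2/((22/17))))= 45911/30600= 1.50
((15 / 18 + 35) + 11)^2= 78961 / 36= 2193.36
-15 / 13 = -1.15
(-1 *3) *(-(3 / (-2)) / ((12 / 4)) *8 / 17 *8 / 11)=-96 / 187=-0.51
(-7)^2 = 49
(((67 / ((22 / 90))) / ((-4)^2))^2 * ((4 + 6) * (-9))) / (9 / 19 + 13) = -7772142375 / 3964928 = -1960.22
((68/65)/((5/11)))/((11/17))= 1156/325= 3.56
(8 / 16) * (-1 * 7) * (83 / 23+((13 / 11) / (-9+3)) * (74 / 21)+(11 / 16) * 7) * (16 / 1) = -1970599 / 4554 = -432.72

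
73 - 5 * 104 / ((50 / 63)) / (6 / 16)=-8371 / 5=-1674.20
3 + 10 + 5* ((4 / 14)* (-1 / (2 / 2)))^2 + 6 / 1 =951 / 49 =19.41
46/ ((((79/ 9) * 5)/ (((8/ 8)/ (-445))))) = -414/ 175775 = -0.00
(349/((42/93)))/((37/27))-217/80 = 11628317/20720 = 561.21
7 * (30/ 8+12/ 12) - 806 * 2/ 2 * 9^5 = -190373843/ 4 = -47593460.75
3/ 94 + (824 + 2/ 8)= 154965/ 188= 824.28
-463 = -463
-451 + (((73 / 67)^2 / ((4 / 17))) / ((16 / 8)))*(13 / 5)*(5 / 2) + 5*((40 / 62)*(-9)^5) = -425081199965 / 2226544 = -190915.25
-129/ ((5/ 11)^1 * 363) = -43/ 55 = -0.78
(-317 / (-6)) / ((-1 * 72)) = -317 / 432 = -0.73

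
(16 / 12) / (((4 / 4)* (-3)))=-4 / 9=-0.44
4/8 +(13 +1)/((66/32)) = 481/66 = 7.29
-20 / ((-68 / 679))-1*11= 3208 / 17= 188.71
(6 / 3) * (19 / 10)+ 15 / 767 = 3.82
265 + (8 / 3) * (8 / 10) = 4007 / 15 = 267.13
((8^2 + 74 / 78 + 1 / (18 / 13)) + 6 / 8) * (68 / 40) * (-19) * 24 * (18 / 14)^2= -54218457 / 637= -85115.32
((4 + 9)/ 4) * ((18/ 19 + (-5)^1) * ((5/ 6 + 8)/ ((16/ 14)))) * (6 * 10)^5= -1504052550000/ 19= -79160660526.32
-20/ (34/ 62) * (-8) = 4960/ 17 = 291.76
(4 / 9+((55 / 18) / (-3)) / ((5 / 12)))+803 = 801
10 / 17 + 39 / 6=241 / 34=7.09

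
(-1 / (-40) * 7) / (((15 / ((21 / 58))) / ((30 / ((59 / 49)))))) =7203 / 68440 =0.11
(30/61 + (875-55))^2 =2505002500/3721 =673206.80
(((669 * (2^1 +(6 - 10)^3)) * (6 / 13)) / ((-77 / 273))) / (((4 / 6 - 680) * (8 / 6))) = -1679859 / 22418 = -74.93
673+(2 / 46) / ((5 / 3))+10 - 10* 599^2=-412542602 / 115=-3587326.97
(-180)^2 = 32400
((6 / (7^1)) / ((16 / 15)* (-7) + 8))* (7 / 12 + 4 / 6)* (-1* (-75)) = 16875 / 112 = 150.67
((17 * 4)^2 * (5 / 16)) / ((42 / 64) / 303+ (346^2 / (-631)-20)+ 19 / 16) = -2946921440 / 425283757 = -6.93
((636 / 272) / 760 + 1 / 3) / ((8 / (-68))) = -52157 / 18240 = -2.86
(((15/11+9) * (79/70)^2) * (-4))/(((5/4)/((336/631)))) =-136603008/6073375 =-22.49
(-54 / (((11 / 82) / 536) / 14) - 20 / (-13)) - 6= -431960894 / 143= -3020705.55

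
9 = 9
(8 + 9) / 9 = 17 / 9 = 1.89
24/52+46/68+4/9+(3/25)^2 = 3970177/2486250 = 1.60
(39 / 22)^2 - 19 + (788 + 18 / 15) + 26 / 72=8425633 / 10890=773.70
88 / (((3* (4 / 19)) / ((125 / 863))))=52250 / 2589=20.18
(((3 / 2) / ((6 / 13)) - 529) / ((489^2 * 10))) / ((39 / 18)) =-701 / 6907940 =-0.00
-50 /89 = -0.56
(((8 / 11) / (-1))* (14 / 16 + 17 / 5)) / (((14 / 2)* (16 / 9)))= -1539 / 6160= -0.25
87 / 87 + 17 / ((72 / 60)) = 91 / 6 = 15.17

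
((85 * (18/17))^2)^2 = 65610000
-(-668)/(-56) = -11.93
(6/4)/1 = 3/2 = 1.50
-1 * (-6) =6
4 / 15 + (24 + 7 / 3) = 133 / 5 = 26.60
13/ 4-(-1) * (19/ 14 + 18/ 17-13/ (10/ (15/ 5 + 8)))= -20549/ 2380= -8.63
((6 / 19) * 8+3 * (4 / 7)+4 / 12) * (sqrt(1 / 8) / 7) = 1825 * sqrt(2) / 11172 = 0.23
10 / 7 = 1.43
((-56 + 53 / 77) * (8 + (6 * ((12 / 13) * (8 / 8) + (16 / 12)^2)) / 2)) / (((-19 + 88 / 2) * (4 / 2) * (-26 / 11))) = 668663 / 88725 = 7.54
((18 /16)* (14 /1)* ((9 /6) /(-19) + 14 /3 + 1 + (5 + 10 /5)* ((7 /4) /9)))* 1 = 33271 /304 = 109.44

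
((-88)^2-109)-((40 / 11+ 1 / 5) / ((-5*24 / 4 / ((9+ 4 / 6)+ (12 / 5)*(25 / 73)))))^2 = 996696232686611 / 130573822500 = 7633.20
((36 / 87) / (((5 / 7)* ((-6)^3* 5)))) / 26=-7 / 339300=-0.00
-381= -381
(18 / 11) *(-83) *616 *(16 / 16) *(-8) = 669312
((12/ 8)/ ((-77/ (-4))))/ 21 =0.00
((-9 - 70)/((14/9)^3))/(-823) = 57591/2258312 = 0.03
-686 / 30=-343 / 15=-22.87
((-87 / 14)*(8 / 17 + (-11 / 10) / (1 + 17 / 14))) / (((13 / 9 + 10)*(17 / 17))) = 54027 / 3799670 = 0.01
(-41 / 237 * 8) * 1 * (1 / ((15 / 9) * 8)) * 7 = -287 / 395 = -0.73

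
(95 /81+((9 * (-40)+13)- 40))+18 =-29794 /81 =-367.83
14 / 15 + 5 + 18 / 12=223 / 30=7.43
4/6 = 2/3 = 0.67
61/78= 0.78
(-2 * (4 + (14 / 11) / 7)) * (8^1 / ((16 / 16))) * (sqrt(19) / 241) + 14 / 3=14 / 3 - 736 * sqrt(19) / 2651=3.46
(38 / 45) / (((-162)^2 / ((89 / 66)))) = 1691 / 38972340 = 0.00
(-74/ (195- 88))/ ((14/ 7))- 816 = -87349/ 107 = -816.35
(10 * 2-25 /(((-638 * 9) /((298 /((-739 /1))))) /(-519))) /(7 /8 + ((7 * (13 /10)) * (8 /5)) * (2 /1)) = 2957777000 /4242630777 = 0.70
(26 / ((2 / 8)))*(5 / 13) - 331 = -291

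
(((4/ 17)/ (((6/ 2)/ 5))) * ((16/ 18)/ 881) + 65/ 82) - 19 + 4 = -471088415/ 33159078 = -14.21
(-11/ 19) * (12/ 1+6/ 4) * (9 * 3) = -8019/ 38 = -211.03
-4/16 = -0.25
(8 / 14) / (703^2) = 4 / 3459463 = 0.00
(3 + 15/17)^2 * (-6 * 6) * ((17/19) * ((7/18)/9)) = -6776/323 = -20.98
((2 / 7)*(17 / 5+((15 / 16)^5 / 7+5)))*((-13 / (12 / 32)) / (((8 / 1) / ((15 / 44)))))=-4057016847 / 1130364928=-3.59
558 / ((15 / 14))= 520.80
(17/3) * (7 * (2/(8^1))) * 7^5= 2000033/12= 166669.42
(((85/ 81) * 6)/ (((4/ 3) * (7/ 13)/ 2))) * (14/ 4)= 1105/ 18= 61.39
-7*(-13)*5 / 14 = 65 / 2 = 32.50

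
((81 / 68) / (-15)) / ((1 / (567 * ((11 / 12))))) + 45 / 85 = -40.74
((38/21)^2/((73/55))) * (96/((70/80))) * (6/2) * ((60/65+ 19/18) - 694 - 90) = -1860262919680/2929563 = -634996.73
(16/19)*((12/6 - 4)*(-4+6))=-64/19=-3.37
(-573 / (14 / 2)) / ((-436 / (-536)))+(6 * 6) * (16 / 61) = -4244214 / 46543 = -91.19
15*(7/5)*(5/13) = 105/13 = 8.08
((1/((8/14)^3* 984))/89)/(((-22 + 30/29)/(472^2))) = -34625507/53246208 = -0.65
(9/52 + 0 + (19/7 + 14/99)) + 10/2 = 289325/36036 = 8.03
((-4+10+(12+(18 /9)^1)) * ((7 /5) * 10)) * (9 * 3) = 7560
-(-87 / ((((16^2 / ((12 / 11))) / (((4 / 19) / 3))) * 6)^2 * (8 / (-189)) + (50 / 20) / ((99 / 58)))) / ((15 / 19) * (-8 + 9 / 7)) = 2672901 / 2775008263235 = 0.00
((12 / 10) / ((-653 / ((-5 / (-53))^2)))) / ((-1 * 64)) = 15 / 58696864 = 0.00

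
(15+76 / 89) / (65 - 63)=1411 / 178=7.93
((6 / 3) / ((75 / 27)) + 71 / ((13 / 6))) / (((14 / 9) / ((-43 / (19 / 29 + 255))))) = -3.62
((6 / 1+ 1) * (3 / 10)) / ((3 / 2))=1.40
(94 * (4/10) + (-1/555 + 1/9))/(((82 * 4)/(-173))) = -5430989/273060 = -19.89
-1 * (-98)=98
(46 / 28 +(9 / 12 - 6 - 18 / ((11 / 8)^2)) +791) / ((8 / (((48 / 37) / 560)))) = 7906293 / 35099680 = 0.23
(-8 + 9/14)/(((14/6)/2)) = -309/49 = -6.31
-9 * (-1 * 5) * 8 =360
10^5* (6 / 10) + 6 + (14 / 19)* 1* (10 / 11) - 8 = 12539722 / 209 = 59998.67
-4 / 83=-0.05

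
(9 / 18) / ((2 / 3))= 3 / 4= 0.75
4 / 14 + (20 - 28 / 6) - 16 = -8 / 21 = -0.38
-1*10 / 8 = -5 / 4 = -1.25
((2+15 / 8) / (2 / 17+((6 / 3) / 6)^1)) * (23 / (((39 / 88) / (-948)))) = -422735.08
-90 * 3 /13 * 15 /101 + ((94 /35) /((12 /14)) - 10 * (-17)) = 170.05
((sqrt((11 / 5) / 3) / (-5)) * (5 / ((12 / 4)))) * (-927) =103 * sqrt(165) / 5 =264.61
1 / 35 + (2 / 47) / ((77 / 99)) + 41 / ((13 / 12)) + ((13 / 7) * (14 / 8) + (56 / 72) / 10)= 31762279 / 769860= 41.26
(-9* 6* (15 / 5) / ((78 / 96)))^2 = 6718464 / 169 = 39754.22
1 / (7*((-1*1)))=-1 / 7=-0.14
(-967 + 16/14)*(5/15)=-321.95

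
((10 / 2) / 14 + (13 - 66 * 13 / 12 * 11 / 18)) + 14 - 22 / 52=-54907 / 3276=-16.76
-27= -27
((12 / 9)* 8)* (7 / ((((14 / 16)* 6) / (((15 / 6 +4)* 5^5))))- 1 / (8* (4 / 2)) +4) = 2600378 / 9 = 288930.89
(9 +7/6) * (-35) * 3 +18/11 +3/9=-70325/66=-1065.53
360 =360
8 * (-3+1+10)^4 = 32768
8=8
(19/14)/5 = 19/70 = 0.27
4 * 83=332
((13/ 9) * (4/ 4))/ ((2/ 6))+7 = 34/ 3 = 11.33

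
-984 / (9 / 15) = -1640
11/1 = 11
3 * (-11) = -33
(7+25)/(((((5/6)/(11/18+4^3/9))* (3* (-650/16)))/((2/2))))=-35584/14625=-2.43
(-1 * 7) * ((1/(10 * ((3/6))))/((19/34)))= -238/95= -2.51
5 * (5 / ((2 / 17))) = 425 / 2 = 212.50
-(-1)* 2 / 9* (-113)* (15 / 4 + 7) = -4859 / 18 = -269.94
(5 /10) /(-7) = -1 /14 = -0.07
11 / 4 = 2.75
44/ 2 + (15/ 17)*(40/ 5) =494/ 17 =29.06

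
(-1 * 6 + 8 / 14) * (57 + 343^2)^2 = -526478692568 / 7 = -75211241795.43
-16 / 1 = -16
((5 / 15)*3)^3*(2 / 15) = 2 / 15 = 0.13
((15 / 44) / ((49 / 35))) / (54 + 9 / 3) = 0.00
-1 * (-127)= 127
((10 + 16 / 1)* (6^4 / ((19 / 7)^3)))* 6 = 69346368 / 6859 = 10110.27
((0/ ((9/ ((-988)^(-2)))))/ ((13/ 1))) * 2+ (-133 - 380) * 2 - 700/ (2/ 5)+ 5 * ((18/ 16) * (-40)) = -3001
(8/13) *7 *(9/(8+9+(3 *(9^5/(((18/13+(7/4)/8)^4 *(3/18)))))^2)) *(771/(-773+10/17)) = -28753982081664390176899077672/19218318833982656191448618966053612967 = -0.00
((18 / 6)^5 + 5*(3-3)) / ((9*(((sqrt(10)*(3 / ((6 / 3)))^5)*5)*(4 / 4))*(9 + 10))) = 16*sqrt(10) / 4275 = 0.01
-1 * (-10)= 10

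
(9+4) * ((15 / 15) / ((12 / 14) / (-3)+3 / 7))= 91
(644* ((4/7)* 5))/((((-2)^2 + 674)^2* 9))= 460/1034289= 0.00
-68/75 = -0.91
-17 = -17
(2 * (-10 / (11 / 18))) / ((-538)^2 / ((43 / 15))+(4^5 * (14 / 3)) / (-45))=-522450 / 1610146043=-0.00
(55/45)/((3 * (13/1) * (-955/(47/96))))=-517/32179680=-0.00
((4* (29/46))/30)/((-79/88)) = -2552/27255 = -0.09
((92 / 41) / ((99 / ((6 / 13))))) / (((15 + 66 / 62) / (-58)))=-165416 / 4379661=-0.04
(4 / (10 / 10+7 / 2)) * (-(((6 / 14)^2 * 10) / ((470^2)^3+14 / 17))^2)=-520200 / 20155998005746308081593936836551117649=-0.00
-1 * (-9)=9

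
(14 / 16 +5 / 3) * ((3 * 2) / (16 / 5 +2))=305 / 104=2.93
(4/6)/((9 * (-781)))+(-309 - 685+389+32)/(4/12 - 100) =36247955/6305013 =5.75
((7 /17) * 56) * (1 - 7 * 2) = -5096 /17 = -299.76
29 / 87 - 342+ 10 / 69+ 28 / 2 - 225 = -12708 / 23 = -552.52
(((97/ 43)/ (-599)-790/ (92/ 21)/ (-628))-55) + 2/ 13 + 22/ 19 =-9815008124163/ 183784849352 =-53.40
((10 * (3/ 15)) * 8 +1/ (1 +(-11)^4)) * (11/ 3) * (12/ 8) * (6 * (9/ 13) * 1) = 5352237/ 14642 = 365.54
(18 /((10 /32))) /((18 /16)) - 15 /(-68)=17483 /340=51.42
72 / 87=24 / 29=0.83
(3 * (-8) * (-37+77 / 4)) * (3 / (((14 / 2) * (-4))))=-639 / 14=-45.64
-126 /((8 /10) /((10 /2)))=-1575 /2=-787.50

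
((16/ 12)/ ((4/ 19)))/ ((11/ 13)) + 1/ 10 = 2503/ 330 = 7.58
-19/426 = -0.04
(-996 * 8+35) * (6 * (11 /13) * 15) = -604128.46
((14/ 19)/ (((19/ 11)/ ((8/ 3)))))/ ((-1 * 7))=-176/ 1083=-0.16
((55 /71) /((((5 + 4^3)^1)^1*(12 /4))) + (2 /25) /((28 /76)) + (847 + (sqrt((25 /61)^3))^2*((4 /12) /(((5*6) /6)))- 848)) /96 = -452159913959 /56043787917600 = -0.01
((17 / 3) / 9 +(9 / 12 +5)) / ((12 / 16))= 689 / 81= 8.51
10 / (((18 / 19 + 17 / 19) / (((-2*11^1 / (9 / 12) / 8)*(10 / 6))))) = -2090 / 63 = -33.17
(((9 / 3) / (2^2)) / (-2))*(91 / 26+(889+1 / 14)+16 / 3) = -2357 / 7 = -336.71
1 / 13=0.08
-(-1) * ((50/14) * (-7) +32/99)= -2443/99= -24.68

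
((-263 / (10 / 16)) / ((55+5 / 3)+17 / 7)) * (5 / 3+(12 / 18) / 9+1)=-19.52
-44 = -44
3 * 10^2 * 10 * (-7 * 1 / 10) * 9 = -18900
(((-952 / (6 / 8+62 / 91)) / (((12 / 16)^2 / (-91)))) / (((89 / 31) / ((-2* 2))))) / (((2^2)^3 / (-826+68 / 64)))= 1932378.63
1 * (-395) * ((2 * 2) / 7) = -1580 / 7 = -225.71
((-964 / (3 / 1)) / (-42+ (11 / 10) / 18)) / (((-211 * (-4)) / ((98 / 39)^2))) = 46291280 / 807569373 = 0.06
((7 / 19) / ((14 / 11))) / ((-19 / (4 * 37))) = -814 / 361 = -2.25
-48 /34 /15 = -8 /85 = -0.09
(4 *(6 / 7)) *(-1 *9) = -216 / 7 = -30.86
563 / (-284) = -563 / 284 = -1.98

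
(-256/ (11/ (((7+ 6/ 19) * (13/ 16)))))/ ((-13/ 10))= 22240/ 209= 106.41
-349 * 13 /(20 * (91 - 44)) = -4537 /940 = -4.83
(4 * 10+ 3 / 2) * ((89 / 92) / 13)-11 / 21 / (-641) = 99462719 / 32198712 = 3.09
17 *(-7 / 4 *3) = -357 / 4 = -89.25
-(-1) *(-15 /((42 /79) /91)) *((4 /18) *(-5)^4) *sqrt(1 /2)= -3209375 *sqrt(2) /18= -252152.31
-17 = -17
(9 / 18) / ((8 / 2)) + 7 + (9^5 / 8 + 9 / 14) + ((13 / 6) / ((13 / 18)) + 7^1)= 207169 / 28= 7398.89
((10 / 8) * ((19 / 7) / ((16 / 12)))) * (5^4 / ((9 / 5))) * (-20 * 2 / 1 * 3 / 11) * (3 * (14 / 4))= -101207.39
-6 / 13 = -0.46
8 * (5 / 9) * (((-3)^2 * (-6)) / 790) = -24 / 79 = -0.30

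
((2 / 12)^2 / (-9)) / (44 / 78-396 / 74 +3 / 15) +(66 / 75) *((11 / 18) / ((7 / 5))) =48141019 / 125106660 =0.38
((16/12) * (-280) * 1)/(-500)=56/75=0.75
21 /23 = 0.91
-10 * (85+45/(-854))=-362725/427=-849.47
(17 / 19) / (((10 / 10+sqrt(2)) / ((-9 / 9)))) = 17 / 19-17 * sqrt(2) / 19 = -0.37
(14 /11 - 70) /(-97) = 0.71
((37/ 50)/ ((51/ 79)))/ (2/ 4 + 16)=2923/ 42075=0.07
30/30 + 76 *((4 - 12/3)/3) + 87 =88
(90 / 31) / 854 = 45 / 13237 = 0.00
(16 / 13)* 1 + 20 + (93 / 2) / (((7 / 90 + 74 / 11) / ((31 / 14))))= 44583873 / 1226134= 36.36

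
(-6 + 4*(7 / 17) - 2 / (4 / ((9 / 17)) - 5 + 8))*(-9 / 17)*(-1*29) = -1914696 / 27455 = -69.74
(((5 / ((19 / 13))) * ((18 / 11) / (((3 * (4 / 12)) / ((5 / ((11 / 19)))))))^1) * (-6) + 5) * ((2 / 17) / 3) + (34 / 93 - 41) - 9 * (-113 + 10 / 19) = 1163654122 / 1211573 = 960.45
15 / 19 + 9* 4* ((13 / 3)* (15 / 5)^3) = 80043 / 19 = 4212.79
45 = 45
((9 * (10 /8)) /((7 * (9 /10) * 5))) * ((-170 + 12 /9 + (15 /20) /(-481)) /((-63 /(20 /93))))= 3476975 /16909074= 0.21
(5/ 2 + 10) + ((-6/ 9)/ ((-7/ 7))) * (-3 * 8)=-3.50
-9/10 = -0.90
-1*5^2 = -25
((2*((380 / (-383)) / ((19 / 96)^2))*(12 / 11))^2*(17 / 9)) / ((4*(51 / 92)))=2601.61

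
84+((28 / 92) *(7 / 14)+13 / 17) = 66405 / 782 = 84.92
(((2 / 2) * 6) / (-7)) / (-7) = 6 / 49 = 0.12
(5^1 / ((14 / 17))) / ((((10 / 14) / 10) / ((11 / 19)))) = 935 / 19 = 49.21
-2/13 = -0.15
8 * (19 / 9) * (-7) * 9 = -1064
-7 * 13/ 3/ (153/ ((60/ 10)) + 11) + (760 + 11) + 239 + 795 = 395113/ 219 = 1804.17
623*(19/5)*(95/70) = 3212.90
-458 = -458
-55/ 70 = -0.79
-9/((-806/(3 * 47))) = 1269/806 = 1.57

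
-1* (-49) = 49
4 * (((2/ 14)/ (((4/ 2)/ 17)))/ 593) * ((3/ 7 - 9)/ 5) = -408/ 29057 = -0.01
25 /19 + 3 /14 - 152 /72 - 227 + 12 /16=-226.83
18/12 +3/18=5/3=1.67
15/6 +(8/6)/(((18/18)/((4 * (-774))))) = -8251/2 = -4125.50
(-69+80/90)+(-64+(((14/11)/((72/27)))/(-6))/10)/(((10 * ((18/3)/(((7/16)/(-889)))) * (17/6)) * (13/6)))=-68.11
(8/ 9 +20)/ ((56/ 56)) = 188/ 9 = 20.89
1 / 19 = 0.05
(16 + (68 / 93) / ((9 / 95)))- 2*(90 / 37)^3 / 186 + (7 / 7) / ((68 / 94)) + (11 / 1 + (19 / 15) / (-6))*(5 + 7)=1112913635591 / 7207415370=154.41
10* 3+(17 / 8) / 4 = 977 / 32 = 30.53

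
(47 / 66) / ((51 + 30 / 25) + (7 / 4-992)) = -470 / 619113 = -0.00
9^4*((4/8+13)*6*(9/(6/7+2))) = 33480783/20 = 1674039.15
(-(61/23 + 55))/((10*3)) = -1.92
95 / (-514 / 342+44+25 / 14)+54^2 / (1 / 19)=5873771682 / 106013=55406.15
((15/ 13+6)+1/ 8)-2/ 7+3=7275/ 728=9.99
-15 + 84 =69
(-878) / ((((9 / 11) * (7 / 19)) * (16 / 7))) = -1274.32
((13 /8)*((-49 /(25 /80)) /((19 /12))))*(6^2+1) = -5954.27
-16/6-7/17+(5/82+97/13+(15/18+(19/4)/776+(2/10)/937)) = 2088675652217/395301709920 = 5.28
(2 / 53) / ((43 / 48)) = 96 / 2279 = 0.04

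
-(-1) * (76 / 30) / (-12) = -19 / 90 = -0.21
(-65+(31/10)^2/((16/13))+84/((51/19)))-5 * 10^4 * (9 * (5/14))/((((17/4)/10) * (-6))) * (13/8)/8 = 2432569067/190400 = 12776.10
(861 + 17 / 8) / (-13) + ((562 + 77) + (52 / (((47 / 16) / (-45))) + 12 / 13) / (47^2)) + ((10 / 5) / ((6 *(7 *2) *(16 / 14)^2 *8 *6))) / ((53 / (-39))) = 251504773631791 / 439505184768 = 572.25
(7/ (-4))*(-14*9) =441/ 2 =220.50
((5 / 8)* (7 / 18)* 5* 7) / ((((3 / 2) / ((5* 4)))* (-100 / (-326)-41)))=-998375 / 358182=-2.79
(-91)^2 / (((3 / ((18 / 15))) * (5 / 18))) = 298116 / 25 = 11924.64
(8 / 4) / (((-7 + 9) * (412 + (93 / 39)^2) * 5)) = 169 / 352945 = 0.00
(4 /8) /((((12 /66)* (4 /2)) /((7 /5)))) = 77 /40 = 1.92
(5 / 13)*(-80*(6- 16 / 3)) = -800 / 39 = -20.51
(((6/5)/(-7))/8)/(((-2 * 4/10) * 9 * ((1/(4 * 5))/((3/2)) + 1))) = 5/1736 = 0.00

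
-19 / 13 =-1.46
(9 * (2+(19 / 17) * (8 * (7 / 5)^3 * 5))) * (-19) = -9060606 / 425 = -21319.07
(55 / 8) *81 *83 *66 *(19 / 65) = 46368531 / 52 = 891702.52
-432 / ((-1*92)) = 108 / 23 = 4.70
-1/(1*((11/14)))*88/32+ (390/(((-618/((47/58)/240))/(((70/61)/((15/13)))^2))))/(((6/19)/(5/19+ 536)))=-101969139671/14404556592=-7.08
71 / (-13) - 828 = -10835 / 13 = -833.46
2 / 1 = 2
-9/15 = -3/5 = -0.60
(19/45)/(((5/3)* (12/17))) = 323/900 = 0.36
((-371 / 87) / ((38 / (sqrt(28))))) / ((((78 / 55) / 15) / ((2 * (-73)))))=7447825 * sqrt(7) / 21489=916.99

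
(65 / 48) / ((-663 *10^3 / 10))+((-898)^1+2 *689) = 23500799 / 48960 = 480.00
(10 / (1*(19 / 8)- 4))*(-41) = 252.31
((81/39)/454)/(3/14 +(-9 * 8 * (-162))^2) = 63/1873574699399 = 0.00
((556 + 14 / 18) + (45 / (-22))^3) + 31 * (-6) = 34712251 / 95832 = 362.22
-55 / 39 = -1.41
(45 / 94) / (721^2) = 45 / 48865054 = 0.00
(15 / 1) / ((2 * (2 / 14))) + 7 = 59.50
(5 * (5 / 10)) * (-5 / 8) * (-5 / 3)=125 / 48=2.60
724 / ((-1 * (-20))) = 181 / 5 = 36.20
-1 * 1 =-1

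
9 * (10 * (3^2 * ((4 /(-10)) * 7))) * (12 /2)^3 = -489888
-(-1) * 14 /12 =7 /6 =1.17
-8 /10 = -4 /5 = -0.80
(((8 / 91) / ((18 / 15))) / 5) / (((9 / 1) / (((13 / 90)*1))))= 2 / 8505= 0.00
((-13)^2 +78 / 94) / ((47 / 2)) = 15964 / 2209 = 7.23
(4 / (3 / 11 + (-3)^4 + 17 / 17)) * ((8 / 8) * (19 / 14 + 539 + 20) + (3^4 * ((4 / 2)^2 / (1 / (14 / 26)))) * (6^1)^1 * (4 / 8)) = 4339302 / 82355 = 52.69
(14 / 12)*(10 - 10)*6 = 0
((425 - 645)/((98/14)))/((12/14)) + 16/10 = -526/15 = -35.07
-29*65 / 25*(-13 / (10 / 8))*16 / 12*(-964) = -75593024 / 75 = -1007906.99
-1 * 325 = -325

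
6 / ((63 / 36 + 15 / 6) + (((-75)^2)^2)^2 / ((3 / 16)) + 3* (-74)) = 24 / 21357421874999129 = 0.00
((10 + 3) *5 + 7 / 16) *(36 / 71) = 9423 / 284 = 33.18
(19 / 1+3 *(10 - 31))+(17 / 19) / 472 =-394575 / 8968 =-44.00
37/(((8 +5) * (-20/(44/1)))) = -407/65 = -6.26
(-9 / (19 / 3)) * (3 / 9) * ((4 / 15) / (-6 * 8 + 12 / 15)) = 3 / 1121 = 0.00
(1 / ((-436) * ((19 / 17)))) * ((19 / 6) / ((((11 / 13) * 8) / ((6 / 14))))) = -221 / 537152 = -0.00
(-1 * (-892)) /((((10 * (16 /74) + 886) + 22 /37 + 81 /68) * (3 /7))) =15709904 /6717327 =2.34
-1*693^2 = -480249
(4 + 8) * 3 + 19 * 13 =283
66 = 66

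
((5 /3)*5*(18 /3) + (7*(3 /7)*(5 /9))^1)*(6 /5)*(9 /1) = 558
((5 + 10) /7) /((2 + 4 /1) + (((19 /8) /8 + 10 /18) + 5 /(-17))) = 146880 /449533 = 0.33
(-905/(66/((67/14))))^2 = 3676603225/853776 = 4306.29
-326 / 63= -5.17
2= 2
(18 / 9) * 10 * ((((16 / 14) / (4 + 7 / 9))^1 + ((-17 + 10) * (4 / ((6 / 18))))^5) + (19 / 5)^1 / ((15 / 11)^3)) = -84970211361812044 / 1015875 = -83642388445.24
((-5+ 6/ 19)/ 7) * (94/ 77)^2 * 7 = -786404/ 112651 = -6.98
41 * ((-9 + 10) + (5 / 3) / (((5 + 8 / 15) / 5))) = 8528 / 83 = 102.75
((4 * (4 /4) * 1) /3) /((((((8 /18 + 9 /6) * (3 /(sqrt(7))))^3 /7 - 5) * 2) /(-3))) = 2160 * sqrt(7) /42281 + 93312 /211405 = 0.58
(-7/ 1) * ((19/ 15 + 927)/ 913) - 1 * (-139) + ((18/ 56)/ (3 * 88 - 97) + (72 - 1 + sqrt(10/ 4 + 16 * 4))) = sqrt(266)/ 2 + 12992305087/ 64037820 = 211.04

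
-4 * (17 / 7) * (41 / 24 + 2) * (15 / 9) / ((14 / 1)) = -7565 / 1764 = -4.29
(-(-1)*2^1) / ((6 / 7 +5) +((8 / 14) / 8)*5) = 28 / 87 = 0.32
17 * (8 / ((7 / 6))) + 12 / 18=2462 / 21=117.24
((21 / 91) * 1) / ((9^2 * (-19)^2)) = 1 / 126711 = 0.00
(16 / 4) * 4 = 16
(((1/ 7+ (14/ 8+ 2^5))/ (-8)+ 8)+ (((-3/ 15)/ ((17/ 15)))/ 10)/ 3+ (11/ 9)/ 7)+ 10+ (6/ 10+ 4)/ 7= 14.59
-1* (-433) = 433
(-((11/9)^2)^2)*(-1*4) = 58564/6561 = 8.93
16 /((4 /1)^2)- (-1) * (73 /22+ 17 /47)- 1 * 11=-6535 /1034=-6.32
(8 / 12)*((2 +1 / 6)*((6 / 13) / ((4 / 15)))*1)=5 / 2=2.50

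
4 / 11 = 0.36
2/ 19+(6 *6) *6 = 4106/ 19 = 216.11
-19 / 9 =-2.11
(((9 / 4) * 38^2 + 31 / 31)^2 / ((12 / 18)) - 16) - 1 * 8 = 15843726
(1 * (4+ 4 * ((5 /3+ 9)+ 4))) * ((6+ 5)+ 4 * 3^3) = 22372 /3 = 7457.33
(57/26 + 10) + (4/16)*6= 178/13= 13.69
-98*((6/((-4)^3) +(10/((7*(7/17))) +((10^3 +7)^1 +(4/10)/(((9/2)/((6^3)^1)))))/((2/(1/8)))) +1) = -511643/80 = -6395.54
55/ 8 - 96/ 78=587/ 104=5.64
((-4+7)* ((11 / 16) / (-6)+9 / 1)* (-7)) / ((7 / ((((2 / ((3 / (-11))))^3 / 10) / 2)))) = 1135343 / 2160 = 525.62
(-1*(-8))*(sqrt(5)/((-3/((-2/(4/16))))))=64*sqrt(5)/3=47.70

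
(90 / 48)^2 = 225 / 64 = 3.52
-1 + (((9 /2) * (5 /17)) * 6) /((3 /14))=613 /17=36.06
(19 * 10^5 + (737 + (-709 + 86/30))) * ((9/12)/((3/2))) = 28500463/30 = 950015.43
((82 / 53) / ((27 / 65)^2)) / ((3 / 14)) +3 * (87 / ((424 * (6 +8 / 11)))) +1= 2946275789 / 68619312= 42.94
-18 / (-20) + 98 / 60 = 38 / 15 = 2.53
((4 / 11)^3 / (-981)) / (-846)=32 / 552315753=0.00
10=10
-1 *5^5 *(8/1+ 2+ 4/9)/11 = -293750/99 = -2967.17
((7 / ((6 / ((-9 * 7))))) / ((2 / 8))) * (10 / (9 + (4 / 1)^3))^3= -0.76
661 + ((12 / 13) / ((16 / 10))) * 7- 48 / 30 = 86247 / 130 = 663.44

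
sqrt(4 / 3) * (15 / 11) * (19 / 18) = 95 * sqrt(3) / 99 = 1.66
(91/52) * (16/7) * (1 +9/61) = 4.59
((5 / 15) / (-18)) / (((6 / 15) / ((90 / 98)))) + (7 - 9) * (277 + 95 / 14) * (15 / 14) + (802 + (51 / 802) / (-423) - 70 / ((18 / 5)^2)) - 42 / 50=200478148859 / 1068624900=187.60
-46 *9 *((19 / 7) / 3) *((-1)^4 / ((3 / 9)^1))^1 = -1123.71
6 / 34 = 3 / 17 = 0.18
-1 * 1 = -1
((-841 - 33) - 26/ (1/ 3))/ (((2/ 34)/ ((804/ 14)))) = -929424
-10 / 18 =-5 / 9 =-0.56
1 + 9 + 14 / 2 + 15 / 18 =107 / 6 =17.83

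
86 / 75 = 1.15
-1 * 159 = -159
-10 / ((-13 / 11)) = 110 / 13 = 8.46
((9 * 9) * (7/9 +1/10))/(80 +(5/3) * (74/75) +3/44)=140778/161791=0.87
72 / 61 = 1.18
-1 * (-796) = 796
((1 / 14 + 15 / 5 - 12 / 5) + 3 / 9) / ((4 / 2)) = 211 / 420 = 0.50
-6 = -6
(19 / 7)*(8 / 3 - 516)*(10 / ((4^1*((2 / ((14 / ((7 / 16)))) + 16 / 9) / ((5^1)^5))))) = -313500000 / 53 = -5915094.34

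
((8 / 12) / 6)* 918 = 102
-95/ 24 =-3.96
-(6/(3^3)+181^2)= -294851/9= -32761.22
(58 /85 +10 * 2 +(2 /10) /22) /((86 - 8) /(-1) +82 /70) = -270851 /1005686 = -0.27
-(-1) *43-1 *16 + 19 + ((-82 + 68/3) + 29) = 47/3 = 15.67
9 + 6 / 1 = 15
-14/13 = -1.08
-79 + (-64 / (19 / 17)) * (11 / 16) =-2249 / 19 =-118.37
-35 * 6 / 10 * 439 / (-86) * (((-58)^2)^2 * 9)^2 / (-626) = -23907424394757387456 / 13459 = -1776315060164751.28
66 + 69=135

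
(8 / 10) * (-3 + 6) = 12 / 5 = 2.40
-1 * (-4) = 4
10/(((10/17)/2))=34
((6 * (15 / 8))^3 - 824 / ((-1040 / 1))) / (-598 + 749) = 5926421 / 628160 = 9.43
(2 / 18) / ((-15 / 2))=-2 / 135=-0.01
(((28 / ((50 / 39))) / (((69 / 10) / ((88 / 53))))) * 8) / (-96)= -8008 / 18285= -0.44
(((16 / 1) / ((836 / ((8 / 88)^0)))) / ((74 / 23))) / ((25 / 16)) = 736 / 193325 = 0.00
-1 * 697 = -697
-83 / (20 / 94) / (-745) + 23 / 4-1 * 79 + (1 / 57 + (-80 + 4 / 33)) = -475173107 / 3114100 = -152.59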